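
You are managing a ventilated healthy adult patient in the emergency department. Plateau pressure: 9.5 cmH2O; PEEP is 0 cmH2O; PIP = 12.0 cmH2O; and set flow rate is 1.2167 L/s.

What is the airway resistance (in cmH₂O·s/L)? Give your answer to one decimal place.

Raw = (PIP − Pplat) / flow = (12.0 − 9.5) / 1.2167 = 2.5 / 1.2167 = 2.055 cmH2O·s/L.

2.1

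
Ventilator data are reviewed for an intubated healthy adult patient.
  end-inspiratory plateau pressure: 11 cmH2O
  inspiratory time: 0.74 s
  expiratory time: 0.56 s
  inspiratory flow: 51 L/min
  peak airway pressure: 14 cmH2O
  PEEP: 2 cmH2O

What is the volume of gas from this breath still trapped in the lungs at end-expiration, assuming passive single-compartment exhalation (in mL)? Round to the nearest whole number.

Flow: 51 L/min ÷ 60 = 0.85 L/s.
Vt = flow × Ti = 0.85 L/s × 0.74 s × 1000 mL/L = 629.0 mL.
R = (PIP − Pplat)/V̇ = (14 − 11) / 0.85 = 3.0/0.85 = 3.529 cmH2O·s/L.
C = Vt/(Pplat − PEEP) = 629.0 / (11 − 2) = 629.0/9.0 = 69.889 mL/cmH2O.
τ = R × C = 3.529 × 0.06989 L/cmH2O = 0.2466 s.
Fraction remaining = e^(−Te/τ) = e^(−0.56/0.2466) = 0.1032.
Trapped volume = 629.0 × 0.1032 = 64.913 mL.

65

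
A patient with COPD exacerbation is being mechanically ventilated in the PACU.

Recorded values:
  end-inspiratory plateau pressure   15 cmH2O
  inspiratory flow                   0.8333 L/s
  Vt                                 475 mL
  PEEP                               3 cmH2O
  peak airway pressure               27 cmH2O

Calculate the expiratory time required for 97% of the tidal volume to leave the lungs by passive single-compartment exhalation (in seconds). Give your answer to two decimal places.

2.00

R = (PIP − Pplat)/V̇ = (27 − 15) / 0.8333 = 12.0/0.8333 = 14.401 cmH2O·s/L.
C = Vt/(Pplat − PEEP) = 475.0 / (15 − 3) = 475.0/12.0 = 39.583 mL/cmH2O.
τ = R × C = 14.401 × 0.03958 L/cmH2O = 0.57 s.
t = −τ·ln(1 − 0.97) = −0.57·ln(0.03) = 1.999 s.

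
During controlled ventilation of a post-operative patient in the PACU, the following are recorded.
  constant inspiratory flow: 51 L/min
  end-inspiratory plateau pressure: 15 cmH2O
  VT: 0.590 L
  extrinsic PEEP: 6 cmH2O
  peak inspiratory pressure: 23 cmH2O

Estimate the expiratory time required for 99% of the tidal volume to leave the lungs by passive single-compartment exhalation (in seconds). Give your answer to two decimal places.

2.84

Flow: 51 L/min ÷ 60 = 0.85 L/s.
R = (PIP − Pplat)/V̇ = (23 − 15) / 0.85 = 8.0/0.85 = 9.412 cmH2O·s/L.
C = Vt/(Pplat − PEEP) = 590.0 / (15 − 6) = 590.0/9.0 = 65.556 mL/cmH2O.
τ = R × C = 9.412 × 0.06556 L/cmH2O = 0.6171 s.
t = −τ·ln(1 − 0.99) = −0.6171·ln(0.01) = 2.842 s.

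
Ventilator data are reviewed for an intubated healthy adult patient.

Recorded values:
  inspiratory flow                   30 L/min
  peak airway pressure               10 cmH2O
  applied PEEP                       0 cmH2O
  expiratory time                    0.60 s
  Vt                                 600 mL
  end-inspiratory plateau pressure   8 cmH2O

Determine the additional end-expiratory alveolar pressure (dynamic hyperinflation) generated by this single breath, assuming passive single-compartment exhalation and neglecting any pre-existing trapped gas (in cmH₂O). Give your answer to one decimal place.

1.1

Flow: 30 L/min ÷ 60 = 0.5 L/s.
R = (PIP − Pplat)/V̇ = (10 − 8) / 0.5 = 2.0/0.5 = 4.0 cmH2O·s/L.
C = Vt/(Pplat − PEEP) = 600.0 / (8 − 0) = 600.0/8.0 = 75.0 mL/cmH2O.
τ = R × C = 4.0 × 0.075 L/cmH2O = 0.3 s.
Fraction remaining = e^(−Te/τ) = e^(−0.60/0.3) = 0.1353; trapped volume = 600.0 × 0.1353 = 81.18 mL.
Additional alveolar pressure from trapping ≈ V_trapped / C = 81.18 / 75.0 = 1.082 cmH2O.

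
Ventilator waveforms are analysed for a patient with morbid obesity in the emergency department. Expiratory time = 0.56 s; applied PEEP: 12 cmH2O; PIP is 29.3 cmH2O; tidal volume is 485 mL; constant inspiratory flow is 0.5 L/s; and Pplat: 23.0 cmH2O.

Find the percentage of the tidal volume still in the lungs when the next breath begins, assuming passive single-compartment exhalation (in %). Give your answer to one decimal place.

R = (PIP − Pplat)/V̇ = (29.3 − 23.0) / 0.5 = 6.3/0.5 = 12.6 cmH2O·s/L.
C = Vt/(Pplat − PEEP) = 485.0 / (23.0 − 12) = 485.0/11.0 = 44.091 mL/cmH2O.
τ = R × C = 12.6 × 0.04409 L/cmH2O = 0.5555 s.
Fraction remaining at end-expiration = e^(−Te/τ) = e^(−0.56/0.5555) = 0.3649 → 36.49%.

36.5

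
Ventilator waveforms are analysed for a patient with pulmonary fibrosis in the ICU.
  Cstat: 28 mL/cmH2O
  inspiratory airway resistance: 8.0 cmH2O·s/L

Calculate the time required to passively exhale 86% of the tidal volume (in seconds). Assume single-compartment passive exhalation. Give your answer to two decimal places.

0.44

τ = R × C = 8.0 × 28 mL/cmH2O = 8.0 × 0.028 L/cmH2O = 0.224 s.
Exhaled fraction f = 1 − e^(−t/τ) → t = −τ·ln(1 − f) = −0.224·ln(0.14) = 0.4404 s.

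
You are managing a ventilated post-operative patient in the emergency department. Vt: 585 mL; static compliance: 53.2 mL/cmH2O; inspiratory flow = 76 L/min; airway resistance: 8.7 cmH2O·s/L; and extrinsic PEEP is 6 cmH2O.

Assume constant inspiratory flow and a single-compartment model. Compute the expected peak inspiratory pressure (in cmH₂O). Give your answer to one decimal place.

Flow: 76 L/min ÷ 60 = 1.2667 L/s.
Equation of motion (constant flow): PIP = Vt/C + R·V̇ + PEEP.
PIP = 585/53.2 + 8.7×1.2667 + 6 = 10.996 + 11.02 + 6 = 28.016 cmH2O.

28.0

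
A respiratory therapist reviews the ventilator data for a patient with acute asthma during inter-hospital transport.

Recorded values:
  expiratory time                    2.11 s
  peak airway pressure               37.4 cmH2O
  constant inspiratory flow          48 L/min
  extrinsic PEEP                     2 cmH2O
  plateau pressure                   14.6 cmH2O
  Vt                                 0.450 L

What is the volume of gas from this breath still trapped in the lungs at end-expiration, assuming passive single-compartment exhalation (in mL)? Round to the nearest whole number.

57

Flow: 48 L/min ÷ 60 = 0.8 L/s.
R = (PIP − Pplat)/V̇ = (37.4 − 14.6) / 0.8 = 22.8/0.8 = 28.5 cmH2O·s/L.
C = Vt/(Pplat − PEEP) = 450.0 / (14.6 − 2) = 450.0/12.6 = 35.714 mL/cmH2O.
τ = R × C = 28.5 × 0.03571 L/cmH2O = 1.018 s.
Fraction remaining = e^(−Te/τ) = e^(−2.11/1.018) = 0.1258.
Trapped volume = 450.0 × 0.1258 = 56.61 mL.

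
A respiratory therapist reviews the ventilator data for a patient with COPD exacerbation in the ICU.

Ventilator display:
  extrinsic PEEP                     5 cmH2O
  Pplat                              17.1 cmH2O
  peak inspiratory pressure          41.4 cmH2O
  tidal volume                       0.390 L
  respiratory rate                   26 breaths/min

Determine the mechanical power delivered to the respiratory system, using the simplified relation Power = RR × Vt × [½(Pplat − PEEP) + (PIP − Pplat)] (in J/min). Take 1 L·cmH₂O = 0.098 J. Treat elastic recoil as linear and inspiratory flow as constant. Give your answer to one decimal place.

30.2

Per-breath work = Vt × [½(Pplat−PEEP) + (PIP−Pplat)] = 0.390 × [0.5×12.1 + 24.3] = 0.390 × 30.35 = 11.837 L·cmH2O.
Power = 26 × 11.837 = 307.76 L·cmH2O/min.
× 0.098 J/(L·cmH2O) → 30.16 J/min.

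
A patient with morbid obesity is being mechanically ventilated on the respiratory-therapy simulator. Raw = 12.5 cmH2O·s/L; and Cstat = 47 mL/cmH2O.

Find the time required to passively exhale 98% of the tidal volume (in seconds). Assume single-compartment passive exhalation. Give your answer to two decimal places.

τ = R × C = 12.5 × 47 mL/cmH2O = 12.5 × 0.047 L/cmH2O = 0.5875 s.
Exhaled fraction f = 1 − e^(−t/τ) → t = −τ·ln(1 − f) = −0.5875·ln(0.02) = 2.298 s.

2.30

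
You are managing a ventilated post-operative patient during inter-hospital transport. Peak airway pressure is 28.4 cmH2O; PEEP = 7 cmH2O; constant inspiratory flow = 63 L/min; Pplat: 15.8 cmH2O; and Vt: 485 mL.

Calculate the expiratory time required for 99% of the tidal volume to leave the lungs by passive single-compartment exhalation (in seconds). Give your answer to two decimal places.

Flow: 63 L/min ÷ 60 = 1.05 L/s.
R = (PIP − Pplat)/V̇ = (28.4 − 15.8) / 1.05 = 12.6/1.05 = 12.0 cmH2O·s/L.
C = Vt/(Pplat − PEEP) = 485.0 / (15.8 − 7) = 485.0/8.8 = 55.114 mL/cmH2O.
τ = R × C = 12.0 × 0.05511 L/cmH2O = 0.6613 s.
t = −τ·ln(1 − 0.99) = −0.6613·ln(0.01) = 3.045 s.

3.05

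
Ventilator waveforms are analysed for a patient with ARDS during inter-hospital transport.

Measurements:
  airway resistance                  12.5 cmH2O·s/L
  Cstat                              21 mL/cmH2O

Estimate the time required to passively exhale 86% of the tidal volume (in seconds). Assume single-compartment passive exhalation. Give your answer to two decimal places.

0.52

τ = R × C = 12.5 × 21 mL/cmH2O = 12.5 × 0.021 L/cmH2O = 0.2625 s.
Exhaled fraction f = 1 − e^(−t/τ) → t = −τ·ln(1 − f) = −0.2625·ln(0.14) = 0.5161 s.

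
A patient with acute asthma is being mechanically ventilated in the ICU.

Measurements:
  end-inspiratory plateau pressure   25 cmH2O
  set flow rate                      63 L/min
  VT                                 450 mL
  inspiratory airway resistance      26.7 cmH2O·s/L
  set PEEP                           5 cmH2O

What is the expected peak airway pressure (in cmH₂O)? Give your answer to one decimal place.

53.0

Flow: 63 L/min ÷ 60 = 1.05 L/s.
PIP = Pplat + Raw × flow = 25 + 26.7 × 1.05 = 25 + 28.035 = 53.035 cmH2O.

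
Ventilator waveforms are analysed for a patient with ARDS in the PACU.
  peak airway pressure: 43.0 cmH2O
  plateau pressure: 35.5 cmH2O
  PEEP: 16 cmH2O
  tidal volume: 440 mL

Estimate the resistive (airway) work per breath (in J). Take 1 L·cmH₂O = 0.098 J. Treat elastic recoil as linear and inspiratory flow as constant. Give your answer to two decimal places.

0.32

With constant inspiratory flow the resistive pressure is constant at PIP − Pplat = 43.0 − 35.5 = 7.5 cmH2O, so resistive work = 7.5 × 0.440 = 3.3 L·cmH2O.
× 0.098 J/(L·cmH2O) → 0.3234 J.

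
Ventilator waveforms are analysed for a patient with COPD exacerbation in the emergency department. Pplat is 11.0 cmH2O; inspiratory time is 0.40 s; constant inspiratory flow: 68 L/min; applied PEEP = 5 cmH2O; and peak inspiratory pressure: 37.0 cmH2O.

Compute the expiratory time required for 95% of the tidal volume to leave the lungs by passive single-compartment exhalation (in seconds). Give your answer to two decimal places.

Flow: 68 L/min ÷ 60 = 1.1333 L/s.
Vt = flow × Ti = 1.1333 L/s × 0.40 s × 1000 mL/L = 453.32 mL.
R = (PIP − Pplat)/V̇ = (37.0 − 11.0) / 1.1333 = 26.0/1.1333 = 22.942 cmH2O·s/L.
C = Vt/(Pplat − PEEP) = 453.32 / (11.0 − 5) = 453.32/6.0 = 75.553 mL/cmH2O.
τ = R × C = 22.942 × 0.07555 L/cmH2O = 1.733 s.
t = −τ·ln(1 − 0.95) = −1.733·ln(0.05) = 5.192 s.

5.19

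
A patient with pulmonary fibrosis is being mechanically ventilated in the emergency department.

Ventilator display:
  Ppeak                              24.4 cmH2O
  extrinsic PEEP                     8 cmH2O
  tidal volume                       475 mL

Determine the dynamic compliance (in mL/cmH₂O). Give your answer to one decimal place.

29.0

Dynamic compliance = Vt / (PIP − PEEP) = 475 / (24.4 − 8) = 475 / 16.4 = 28.963 mL/cmH2O.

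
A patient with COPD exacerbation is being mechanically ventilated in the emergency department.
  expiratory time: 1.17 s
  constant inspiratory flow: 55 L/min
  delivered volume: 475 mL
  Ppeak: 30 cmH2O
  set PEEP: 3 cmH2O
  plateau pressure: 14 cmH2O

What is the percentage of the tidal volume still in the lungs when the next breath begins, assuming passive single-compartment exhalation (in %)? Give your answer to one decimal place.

21.2

Flow: 55 L/min ÷ 60 = 0.9167 L/s.
R = (PIP − Pplat)/V̇ = (30 − 14) / 0.9167 = 16.0/0.9167 = 17.454 cmH2O·s/L.
C = Vt/(Pplat − PEEP) = 475.0 / (14 − 3) = 475.0/11.0 = 43.182 mL/cmH2O.
τ = R × C = 17.454 × 0.04318 L/cmH2O = 0.7537 s.
Fraction remaining at end-expiration = e^(−Te/τ) = e^(−1.17/0.7537) = 0.2118 → 21.18%.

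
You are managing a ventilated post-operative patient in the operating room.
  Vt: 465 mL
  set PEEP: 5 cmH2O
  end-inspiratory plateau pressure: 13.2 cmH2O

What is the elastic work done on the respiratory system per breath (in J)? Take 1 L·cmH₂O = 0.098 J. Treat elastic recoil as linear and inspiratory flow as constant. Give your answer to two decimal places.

Elastic work ≈ ½ × (Pplat − PEEP) × Vt = 0.5 × (13.2 − 5) × 0.465 L = 0.5 × 8.2 × 0.465 = 1.907 L·cmH2O.
× 0.098 J/(L·cmH2O) → 0.1869 J.

0.19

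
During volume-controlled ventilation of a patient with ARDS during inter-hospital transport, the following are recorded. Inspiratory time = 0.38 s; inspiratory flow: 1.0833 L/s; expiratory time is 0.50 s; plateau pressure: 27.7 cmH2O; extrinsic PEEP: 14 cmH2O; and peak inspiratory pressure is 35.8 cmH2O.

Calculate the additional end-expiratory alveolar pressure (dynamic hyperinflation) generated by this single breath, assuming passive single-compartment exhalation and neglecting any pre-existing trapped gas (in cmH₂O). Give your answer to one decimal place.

1.5

Vt = flow × Ti = 1.0833 L/s × 0.38 s × 1000 mL/L = 411.65 mL.
R = (PIP − Pplat)/V̇ = (35.8 − 27.7) / 1.0833 = 8.1/1.0833 = 7.477 cmH2O·s/L.
C = Vt/(Pplat − PEEP) = 411.65 / (27.7 − 14) = 411.65/13.7 = 30.047 mL/cmH2O.
τ = R × C = 7.477 × 0.03005 L/cmH2O = 0.2247 s.
Fraction remaining = e^(−Te/τ) = e^(−0.50/0.2247) = 0.108; trapped volume = 411.65 × 0.108 = 44.458 mL.
Additional alveolar pressure from trapping ≈ V_trapped / C = 44.458 / 30.047 = 1.48 cmH2O.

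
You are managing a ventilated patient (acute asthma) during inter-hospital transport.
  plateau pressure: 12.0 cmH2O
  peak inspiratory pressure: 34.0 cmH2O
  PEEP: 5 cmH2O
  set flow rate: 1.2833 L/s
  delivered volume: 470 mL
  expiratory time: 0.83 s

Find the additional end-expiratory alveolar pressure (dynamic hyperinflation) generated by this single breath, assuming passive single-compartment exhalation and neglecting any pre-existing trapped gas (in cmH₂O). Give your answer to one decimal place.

3.4

R = (PIP − Pplat)/V̇ = (34.0 − 12.0) / 1.2833 = 22.0/1.2833 = 17.143 cmH2O·s/L.
C = Vt/(Pplat − PEEP) = 470.0 / (12.0 − 5) = 470.0/7.0 = 67.143 mL/cmH2O.
τ = R × C = 17.143 × 0.06714 L/cmH2O = 1.151 s.
Fraction remaining = e^(−Te/τ) = e^(−0.83/1.151) = 0.4862; trapped volume = 470.0 × 0.4862 = 228.51 mL.
Additional alveolar pressure from trapping ≈ V_trapped / C = 228.51 / 67.143 = 3.403 cmH2O.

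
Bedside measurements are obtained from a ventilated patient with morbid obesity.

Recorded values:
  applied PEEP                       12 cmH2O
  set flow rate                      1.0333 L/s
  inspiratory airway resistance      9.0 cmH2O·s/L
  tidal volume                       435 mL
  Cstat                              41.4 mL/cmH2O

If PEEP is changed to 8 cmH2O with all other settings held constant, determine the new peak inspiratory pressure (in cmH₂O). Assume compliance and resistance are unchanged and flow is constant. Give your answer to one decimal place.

PIP = Vt/C + R·V̇ + PEEP (constant-flow equation of motion).
Only the baseline term changes: ΔPIP = ΔPEEP = 8 − 12 = -4.0 cmH2O.
Original PIP = 435/41.4 + 9.0×1.0333 + 12 = 31.807 cmH2O; new PIP = 31.807 + (-4.0) = 27.807 cmH2O.

27.8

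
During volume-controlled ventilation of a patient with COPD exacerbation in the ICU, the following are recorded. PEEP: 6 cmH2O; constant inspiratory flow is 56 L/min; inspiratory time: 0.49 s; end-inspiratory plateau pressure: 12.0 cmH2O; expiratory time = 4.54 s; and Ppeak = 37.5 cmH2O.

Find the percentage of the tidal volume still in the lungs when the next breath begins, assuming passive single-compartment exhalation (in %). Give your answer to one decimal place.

Flow: 56 L/min ÷ 60 = 0.9333 L/s.
Vt = flow × Ti = 0.9333 L/s × 0.49 s × 1000 mL/L = 457.32 mL.
R = (PIP − Pplat)/V̇ = (37.5 − 12.0) / 0.9333 = 25.5/0.9333 = 27.322 cmH2O·s/L.
C = Vt/(Pplat − PEEP) = 457.32 / (12.0 − 6) = 457.32/6.0 = 76.22 mL/cmH2O.
τ = R × C = 27.322 × 0.07622 L/cmH2O = 2.082 s.
Fraction remaining at end-expiration = e^(−Te/τ) = e^(−4.54/2.082) = 0.113 → 11.3%.

11.3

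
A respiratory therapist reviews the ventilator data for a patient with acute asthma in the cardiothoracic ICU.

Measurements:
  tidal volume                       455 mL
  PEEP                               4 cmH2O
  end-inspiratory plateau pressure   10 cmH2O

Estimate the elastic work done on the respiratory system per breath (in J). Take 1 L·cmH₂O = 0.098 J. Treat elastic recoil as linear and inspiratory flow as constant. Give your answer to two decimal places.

0.13

Elastic work ≈ ½ × (Pplat − PEEP) × Vt = 0.5 × (10 − 4) × 0.455 L = 0.5 × 6.0 × 0.455 = 1.365 L·cmH2O.
× 0.098 J/(L·cmH2O) → 0.1338 J.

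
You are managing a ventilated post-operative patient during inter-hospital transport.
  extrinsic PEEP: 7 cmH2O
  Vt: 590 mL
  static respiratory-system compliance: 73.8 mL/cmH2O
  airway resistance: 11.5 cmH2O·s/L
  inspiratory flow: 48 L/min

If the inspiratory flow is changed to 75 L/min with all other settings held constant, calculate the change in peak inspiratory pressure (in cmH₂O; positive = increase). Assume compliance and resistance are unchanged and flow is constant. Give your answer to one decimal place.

5.2

Flow: 48 L/min ÷ 60 = 0.8 L/s.
New flow: 75 L/min ÷ 60 = 1.25 L/s.
PIP = Vt/C + R·V̇ + PEEP (constant-flow equation of motion).
Only the resistive term changes: ΔPIP = R × ΔV̇ = 11.5 × (1.25 − 0.8) = 11.5 × 0.45 = 5.175 cmH2O.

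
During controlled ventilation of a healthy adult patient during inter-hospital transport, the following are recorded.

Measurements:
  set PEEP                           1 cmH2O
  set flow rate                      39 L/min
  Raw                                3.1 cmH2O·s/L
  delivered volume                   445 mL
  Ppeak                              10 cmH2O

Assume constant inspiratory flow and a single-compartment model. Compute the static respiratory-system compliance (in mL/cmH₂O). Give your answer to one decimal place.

Flow: 39 L/min ÷ 60 = 0.65 L/s.
Equation of motion (constant flow): PIP = Vt/C + R·V̇ + PEEP.
Vt/C = PIP − R·V̇ − PEEP = 10 − 3.1×0.65 − 1 = 10 − 2.015 − 1 = 6.985 cmH2O.
C = Vt / 6.985 = 445 / 6.985 = 63.708 mL/cmH2O.

63.7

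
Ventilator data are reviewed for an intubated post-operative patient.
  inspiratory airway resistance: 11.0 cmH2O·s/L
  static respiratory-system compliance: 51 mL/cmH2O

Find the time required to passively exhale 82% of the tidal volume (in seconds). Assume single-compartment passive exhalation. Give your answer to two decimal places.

0.96

τ = R × C = 11.0 × 51 mL/cmH2O = 11.0 × 0.051 L/cmH2O = 0.561 s.
Exhaled fraction f = 1 − e^(−t/τ) → t = −τ·ln(1 − f) = −0.561·ln(0.18) = 0.962 s.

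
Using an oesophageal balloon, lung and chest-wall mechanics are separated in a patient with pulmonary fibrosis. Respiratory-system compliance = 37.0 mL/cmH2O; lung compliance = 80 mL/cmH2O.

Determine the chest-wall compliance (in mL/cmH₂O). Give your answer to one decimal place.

68.8

1/Ccw = 1/Crs − 1/CL.
1/Ccw = 1/37.0 − 1/80 = 0.01453.
Ccw = 68.823 mL/cmH2O.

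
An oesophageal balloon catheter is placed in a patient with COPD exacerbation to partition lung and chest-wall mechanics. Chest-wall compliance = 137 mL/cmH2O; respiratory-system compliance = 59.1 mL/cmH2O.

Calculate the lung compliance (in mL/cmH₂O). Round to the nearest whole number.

104

1/CL = 1/Crs − 1/Ccw.
1/CL = 1/59.1 − 1/137 = 0.009621.
CL = 103.94 mL/cmH2O.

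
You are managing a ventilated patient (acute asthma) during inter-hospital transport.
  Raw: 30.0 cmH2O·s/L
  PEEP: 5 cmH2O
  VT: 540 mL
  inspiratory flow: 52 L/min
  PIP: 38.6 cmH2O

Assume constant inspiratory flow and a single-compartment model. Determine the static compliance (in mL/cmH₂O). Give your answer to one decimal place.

Flow: 52 L/min ÷ 60 = 0.8667 L/s.
Equation of motion (constant flow): PIP = Vt/C + R·V̇ + PEEP.
Vt/C = PIP − R·V̇ − PEEP = 38.6 − 30.0×0.8667 − 5 = 38.6 − 26.001 − 5 = 7.599 cmH2O.
C = Vt / 7.599 = 540 / 7.599 = 71.062 mL/cmH2O.

71.1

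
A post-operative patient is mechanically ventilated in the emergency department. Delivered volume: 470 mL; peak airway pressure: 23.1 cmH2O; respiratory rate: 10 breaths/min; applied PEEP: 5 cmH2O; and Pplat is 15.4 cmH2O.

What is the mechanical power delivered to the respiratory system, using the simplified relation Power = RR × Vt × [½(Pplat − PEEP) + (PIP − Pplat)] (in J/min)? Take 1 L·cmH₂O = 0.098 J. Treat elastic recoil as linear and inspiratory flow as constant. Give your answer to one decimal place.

5.9

Per-breath work = Vt × [½(Pplat−PEEP) + (PIP−Pplat)] = 0.470 × [0.5×10.4 + 7.7] = 0.470 × 12.9 = 6.063 L·cmH2O.
Power = 10 × 6.063 = 60.63 L·cmH2O/min.
× 0.098 J/(L·cmH2O) → 5.942 J/min.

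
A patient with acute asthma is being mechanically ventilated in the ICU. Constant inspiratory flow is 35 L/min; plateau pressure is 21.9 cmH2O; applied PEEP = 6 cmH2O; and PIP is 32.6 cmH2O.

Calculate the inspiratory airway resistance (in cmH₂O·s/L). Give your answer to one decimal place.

18.3

Flow: 35 L/min ÷ 60 = 0.5833 L/s.
Raw = (PIP − Pplat) / flow = (32.6 − 21.9) / 0.5833 = 10.7 / 0.5833 = 18.344 cmH2O·s/L.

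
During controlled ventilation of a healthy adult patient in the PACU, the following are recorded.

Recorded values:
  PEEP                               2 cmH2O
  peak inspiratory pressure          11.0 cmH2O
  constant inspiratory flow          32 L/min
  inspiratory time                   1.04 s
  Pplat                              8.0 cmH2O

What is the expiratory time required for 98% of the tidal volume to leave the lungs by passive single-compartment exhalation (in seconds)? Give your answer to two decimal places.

Flow: 32 L/min ÷ 60 = 0.5333 L/s.
Vt = flow × Ti = 0.5333 L/s × 1.04 s × 1000 mL/L = 554.63 mL.
R = (PIP − Pplat)/V̇ = (11.0 − 8.0) / 0.5333 = 3.0/0.5333 = 5.625 cmH2O·s/L.
C = Vt/(Pplat − PEEP) = 554.63 / (8.0 − 2) = 554.63/6.0 = 92.438 mL/cmH2O.
τ = R × C = 5.625 × 0.09244 L/cmH2O = 0.52 s.
t = −τ·ln(1 − 0.98) = −0.52·ln(0.02) = 2.034 s.

2.03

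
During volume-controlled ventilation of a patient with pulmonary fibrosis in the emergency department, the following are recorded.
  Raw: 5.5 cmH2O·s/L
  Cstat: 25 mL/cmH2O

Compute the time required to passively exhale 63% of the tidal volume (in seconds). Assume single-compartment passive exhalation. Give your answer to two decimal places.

τ = R × C = 5.5 × 25 mL/cmH2O = 5.5 × 0.025 L/cmH2O = 0.1375 s.
Exhaled fraction f = 1 − e^(−t/τ) → t = −τ·ln(1 − f) = −0.1375·ln(0.37) = 0.1367 s.

0.14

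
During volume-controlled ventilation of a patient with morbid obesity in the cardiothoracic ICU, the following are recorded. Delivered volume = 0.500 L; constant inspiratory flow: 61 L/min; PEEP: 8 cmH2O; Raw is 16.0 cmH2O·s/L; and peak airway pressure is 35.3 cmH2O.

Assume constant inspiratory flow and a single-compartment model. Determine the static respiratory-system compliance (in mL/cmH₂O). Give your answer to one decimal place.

45.3

Flow: 61 L/min ÷ 60 = 1.0167 L/s.
Equation of motion (constant flow): PIP = Vt/C + R·V̇ + PEEP.
Vt/C = PIP − R·V̇ − PEEP = 35.3 − 16.0×1.0167 − 8 = 35.3 − 16.267 − 8 = 11.033 cmH2O.
C = Vt / 11.033 = 500 / 11.033 = 45.319 mL/cmH2O.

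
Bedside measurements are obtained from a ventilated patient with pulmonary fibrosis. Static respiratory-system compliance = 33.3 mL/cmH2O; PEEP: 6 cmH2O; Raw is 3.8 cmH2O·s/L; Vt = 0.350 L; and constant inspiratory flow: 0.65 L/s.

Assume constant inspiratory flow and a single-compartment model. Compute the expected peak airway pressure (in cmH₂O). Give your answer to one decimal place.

Equation of motion (constant flow): PIP = Vt/C + R·V̇ + PEEP.
PIP = 350/33.3 + 3.8×0.65 + 6 = 10.511 + 2.47 + 6 = 18.981 cmH2O.

19.0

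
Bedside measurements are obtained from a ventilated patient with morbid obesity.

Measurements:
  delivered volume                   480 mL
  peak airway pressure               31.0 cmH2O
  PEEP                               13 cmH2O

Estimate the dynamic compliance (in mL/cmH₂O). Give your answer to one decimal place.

26.7

Dynamic compliance = Vt / (PIP − PEEP) = 480 / (31.0 − 13) = 480 / 18.0 = 26.667 mL/cmH2O.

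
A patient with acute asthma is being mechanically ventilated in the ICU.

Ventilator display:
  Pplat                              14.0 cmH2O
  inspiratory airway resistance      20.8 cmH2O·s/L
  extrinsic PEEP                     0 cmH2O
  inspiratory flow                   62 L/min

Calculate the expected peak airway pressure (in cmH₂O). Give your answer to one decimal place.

35.5

Flow: 62 L/min ÷ 60 = 1.0333 L/s.
PIP = Pplat + Raw × flow = 14.0 + 20.8 × 1.0333 = 14.0 + 21.493 = 35.493 cmH2O.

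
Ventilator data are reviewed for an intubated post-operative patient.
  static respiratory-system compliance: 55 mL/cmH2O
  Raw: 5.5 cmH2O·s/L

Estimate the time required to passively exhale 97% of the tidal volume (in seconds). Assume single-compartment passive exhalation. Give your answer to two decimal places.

τ = R × C = 5.5 × 55 mL/cmH2O = 5.5 × 0.055 L/cmH2O = 0.3025 s.
Exhaled fraction f = 1 − e^(−t/τ) → t = −τ·ln(1 − f) = −0.3025·ln(0.03) = 1.061 s.

1.06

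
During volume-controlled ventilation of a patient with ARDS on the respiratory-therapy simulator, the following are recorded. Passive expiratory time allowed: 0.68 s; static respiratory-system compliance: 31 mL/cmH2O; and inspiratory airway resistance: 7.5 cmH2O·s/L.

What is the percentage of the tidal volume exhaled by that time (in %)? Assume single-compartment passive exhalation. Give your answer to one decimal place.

τ = R × C = 7.5 × 31 mL/cmH2O = 7.5 × 0.031 L/cmH2O = 0.2325 s.
Passive exhalation: V(t)/V₀ = e^(−t/τ) = e^(−0.68/0.2325) = 0.05368.
Fraction exhaled = 1 − 0.05368 = 0.9463 → 94.63%.

94.6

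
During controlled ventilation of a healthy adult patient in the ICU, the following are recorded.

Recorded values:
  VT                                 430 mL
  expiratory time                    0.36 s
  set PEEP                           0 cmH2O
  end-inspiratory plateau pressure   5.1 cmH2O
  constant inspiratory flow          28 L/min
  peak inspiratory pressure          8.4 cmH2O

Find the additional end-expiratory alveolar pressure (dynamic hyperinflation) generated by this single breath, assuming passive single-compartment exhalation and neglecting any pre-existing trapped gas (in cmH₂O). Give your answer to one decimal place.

Flow: 28 L/min ÷ 60 = 0.4667 L/s.
R = (PIP − Pplat)/V̇ = (8.4 − 5.1) / 0.4667 = 3.3/0.4667 = 7.071 cmH2O·s/L.
C = Vt/(Pplat − PEEP) = 430.0 / (5.1 − 0) = 430.0/5.1 = 84.314 mL/cmH2O.
τ = R × C = 7.071 × 0.08431 L/cmH2O = 0.5962 s.
Fraction remaining = e^(−Te/τ) = e^(−0.36/0.5962) = 0.5467; trapped volume = 430.0 × 0.5467 = 235.08 mL.
Additional alveolar pressure from trapping ≈ V_trapped / C = 235.08 / 84.314 = 2.788 cmH2O.

2.8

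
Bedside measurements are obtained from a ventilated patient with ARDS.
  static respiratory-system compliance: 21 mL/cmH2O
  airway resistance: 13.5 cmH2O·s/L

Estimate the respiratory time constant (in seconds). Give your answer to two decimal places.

0.28

τ = R × C = 13.5 × 21 mL/cmH2O = 13.5 × 0.021 L/cmH2O = 0.2835 s.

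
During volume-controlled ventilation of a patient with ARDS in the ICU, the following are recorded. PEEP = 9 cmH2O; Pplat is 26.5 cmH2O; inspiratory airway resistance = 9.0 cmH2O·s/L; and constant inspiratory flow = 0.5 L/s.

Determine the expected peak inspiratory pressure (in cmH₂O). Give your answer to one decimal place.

PIP = Pplat + Raw × flow = 26.5 + 9.0 × 0.5 = 26.5 + 4.5 = 31.0 cmH2O.

31.0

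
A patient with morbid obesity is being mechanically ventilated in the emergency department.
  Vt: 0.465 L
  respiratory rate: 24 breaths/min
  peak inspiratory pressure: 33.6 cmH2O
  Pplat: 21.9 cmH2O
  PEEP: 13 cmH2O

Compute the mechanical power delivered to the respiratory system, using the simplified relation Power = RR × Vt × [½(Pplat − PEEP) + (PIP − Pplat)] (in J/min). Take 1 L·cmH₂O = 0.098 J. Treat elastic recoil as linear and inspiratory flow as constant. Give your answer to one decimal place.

17.7

Per-breath work = Vt × [½(Pplat−PEEP) + (PIP−Pplat)] = 0.465 × [0.5×8.9 + 11.7] = 0.465 × 16.15 = 7.51 L·cmH2O.
Power = 24 × 7.51 = 180.24 L·cmH2O/min.
× 0.098 J/(L·cmH2O) → 17.664 J/min.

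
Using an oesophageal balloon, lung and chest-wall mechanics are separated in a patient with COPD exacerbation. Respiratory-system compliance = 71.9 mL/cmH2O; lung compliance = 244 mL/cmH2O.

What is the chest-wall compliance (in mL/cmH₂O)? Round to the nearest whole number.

1/Ccw = 1/Crs − 1/CL.
1/Ccw = 1/71.9 − 1/244 = 0.00981.
Ccw = 101.94 mL/cmH2O.

102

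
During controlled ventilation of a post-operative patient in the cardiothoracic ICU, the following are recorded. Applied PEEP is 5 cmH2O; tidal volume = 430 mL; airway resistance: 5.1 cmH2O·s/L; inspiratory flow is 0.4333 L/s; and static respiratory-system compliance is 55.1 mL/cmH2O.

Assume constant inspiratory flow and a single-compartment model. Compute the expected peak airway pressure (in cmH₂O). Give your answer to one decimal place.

15.0

Equation of motion (constant flow): PIP = Vt/C + R·V̇ + PEEP.
PIP = 430/55.1 + 5.1×0.4333 + 5 = 7.804 + 2.21 + 5 = 15.014 cmH2O.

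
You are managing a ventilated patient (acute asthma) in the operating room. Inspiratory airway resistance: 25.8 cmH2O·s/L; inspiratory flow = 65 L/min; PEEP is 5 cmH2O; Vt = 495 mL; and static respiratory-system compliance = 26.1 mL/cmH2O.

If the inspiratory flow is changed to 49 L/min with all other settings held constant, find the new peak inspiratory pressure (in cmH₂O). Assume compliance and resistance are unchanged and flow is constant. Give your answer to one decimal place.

45.0

Flow: 65 L/min ÷ 60 = 1.0833 L/s.
New flow: 49 L/min ÷ 60 = 0.8167 L/s.
PIP = Vt/C + R·V̇ + PEEP (constant-flow equation of motion).
Only the resistive term changes: ΔPIP = R × ΔV̇ = 25.8 × (0.8167 − 1.0833) = 25.8 × -0.2666 = -6.878 cmH2O.
Original PIP = 495/26.1 + 25.8×1.0833 + 5 = 51.915 cmH2O; new PIP = 51.915 + (-6.878) = 45.037 cmH2O.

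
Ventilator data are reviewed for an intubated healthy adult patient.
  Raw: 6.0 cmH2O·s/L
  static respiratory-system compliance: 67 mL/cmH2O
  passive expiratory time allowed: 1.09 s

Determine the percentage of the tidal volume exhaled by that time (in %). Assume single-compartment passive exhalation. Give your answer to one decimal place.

93.4

τ = R × C = 6.0 × 67 mL/cmH2O = 6.0 × 0.067 L/cmH2O = 0.402 s.
Passive exhalation: V(t)/V₀ = e^(−t/τ) = e^(−1.09/0.402) = 0.06644.
Fraction exhaled = 1 − 0.06644 = 0.9336 → 93.36%.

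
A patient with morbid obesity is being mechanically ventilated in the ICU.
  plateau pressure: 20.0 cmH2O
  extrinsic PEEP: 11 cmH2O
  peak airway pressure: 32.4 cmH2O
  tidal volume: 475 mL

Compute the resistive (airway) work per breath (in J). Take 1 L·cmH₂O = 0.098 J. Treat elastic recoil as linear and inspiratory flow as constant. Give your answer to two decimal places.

With constant inspiratory flow the resistive pressure is constant at PIP − Pplat = 32.4 − 20.0 = 12.4 cmH2O, so resistive work = 12.4 × 0.475 = 5.89 L·cmH2O.
× 0.098 J/(L·cmH2O) → 0.5772 J.

0.58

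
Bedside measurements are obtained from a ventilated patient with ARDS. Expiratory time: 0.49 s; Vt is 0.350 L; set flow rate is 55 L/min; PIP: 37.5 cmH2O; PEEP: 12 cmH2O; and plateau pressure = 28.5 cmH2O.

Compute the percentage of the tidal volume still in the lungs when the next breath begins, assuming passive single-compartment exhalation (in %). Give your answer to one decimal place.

9.5

Flow: 55 L/min ÷ 60 = 0.9167 L/s.
R = (PIP − Pplat)/V̇ = (37.5 − 28.5) / 0.9167 = 9.0/0.9167 = 9.818 cmH2O·s/L.
C = Vt/(Pplat − PEEP) = 350.0 / (28.5 − 12) = 350.0/16.5 = 21.212 mL/cmH2O.
τ = R × C = 9.818 × 0.02121 L/cmH2O = 0.2082 s.
Fraction remaining at end-expiration = e^(−Te/τ) = e^(−0.49/0.2082) = 0.09504 → 9.504%.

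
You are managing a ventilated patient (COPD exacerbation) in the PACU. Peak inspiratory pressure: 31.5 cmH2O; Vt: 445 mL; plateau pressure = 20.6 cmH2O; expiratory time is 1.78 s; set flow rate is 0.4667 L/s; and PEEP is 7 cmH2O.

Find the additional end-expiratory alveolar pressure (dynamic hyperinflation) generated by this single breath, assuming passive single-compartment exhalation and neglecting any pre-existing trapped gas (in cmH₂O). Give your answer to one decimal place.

R = (PIP − Pplat)/V̇ = (31.5 − 20.6) / 0.4667 = 10.9/0.4667 = 23.355 cmH2O·s/L.
C = Vt/(Pplat − PEEP) = 445.0 / (20.6 − 7) = 445.0/13.6 = 32.721 mL/cmH2O.
τ = R × C = 23.355 × 0.03272 L/cmH2O = 0.7642 s.
Fraction remaining = e^(−Te/τ) = e^(−1.78/0.7642) = 0.09737; trapped volume = 445.0 × 0.09737 = 43.33 mL.
Additional alveolar pressure from trapping ≈ V_trapped / C = 43.33 / 32.721 = 1.324 cmH2O.

1.3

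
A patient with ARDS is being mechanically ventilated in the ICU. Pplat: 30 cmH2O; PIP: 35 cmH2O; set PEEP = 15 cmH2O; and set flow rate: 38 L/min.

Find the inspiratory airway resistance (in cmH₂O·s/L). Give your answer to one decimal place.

Flow: 38 L/min ÷ 60 = 0.6333 L/s.
Raw = (PIP − Pplat) / flow = (35 − 30) / 0.6333 = 5.0 / 0.6333 = 7.895 cmH2O·s/L.

7.9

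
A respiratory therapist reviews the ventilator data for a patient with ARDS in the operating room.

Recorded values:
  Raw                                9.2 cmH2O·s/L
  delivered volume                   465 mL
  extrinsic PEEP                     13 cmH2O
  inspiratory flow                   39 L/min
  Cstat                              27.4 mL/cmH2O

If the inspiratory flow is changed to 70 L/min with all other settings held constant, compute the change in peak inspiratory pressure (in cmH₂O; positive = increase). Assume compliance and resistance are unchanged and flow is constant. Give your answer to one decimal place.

4.8

Flow: 39 L/min ÷ 60 = 0.65 L/s.
New flow: 70 L/min ÷ 60 = 1.1667 L/s.
PIP = Vt/C + R·V̇ + PEEP (constant-flow equation of motion).
Only the resistive term changes: ΔPIP = R × ΔV̇ = 9.2 × (1.1667 − 0.65) = 9.2 × 0.5167 = 4.754 cmH2O.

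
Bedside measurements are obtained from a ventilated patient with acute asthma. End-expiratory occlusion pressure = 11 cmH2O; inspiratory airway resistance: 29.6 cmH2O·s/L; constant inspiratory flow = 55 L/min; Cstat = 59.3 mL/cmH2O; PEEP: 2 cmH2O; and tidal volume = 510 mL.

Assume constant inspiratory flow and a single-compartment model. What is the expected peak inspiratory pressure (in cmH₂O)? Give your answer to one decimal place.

Flow: 55 L/min ÷ 60 = 0.9167 L/s.
Total PEEP = 11 cmH2O (set 2 + intrinsic 9); this is the baseline alveolar pressure.
Equation of motion (constant flow): PIP = Vt/C + R·V̇ + PEEP.
PIP = 510/59.3 + 29.6×0.9167 + 11 = 8.6 + 27.134 + 11 = 46.734 cmH2O.

46.7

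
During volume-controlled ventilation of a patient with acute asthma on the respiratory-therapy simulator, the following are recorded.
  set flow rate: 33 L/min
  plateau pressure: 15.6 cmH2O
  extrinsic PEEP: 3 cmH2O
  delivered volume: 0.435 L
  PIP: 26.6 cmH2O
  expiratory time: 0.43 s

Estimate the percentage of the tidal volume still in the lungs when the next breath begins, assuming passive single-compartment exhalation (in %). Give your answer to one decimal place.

Flow: 33 L/min ÷ 60 = 0.55 L/s.
R = (PIP − Pplat)/V̇ = (26.6 − 15.6) / 0.55 = 11.0/0.55 = 20.0 cmH2O·s/L.
C = Vt/(Pplat − PEEP) = 435.0 / (15.6 − 3) = 435.0/12.6 = 34.524 mL/cmH2O.
τ = R × C = 20.0 × 0.03452 L/cmH2O = 0.6904 s.
Fraction remaining at end-expiration = e^(−Te/τ) = e^(−0.43/0.6904) = 0.5364 → 53.64%.

53.6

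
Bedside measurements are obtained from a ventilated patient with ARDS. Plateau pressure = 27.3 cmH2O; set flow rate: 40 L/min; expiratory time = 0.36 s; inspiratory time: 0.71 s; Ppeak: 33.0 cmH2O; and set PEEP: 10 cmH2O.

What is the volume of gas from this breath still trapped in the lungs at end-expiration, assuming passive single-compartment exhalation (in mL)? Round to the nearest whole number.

Flow: 40 L/min ÷ 60 = 0.6667 L/s.
Vt = flow × Ti = 0.6667 L/s × 0.71 s × 1000 mL/L = 473.36 mL.
R = (PIP − Pplat)/V̇ = (33.0 − 27.3) / 0.6667 = 5.7/0.6667 = 8.55 cmH2O·s/L.
C = Vt/(Pplat − PEEP) = 473.36 / (27.3 − 10) = 473.36/17.3 = 27.362 mL/cmH2O.
τ = R × C = 8.55 × 0.02736 L/cmH2O = 0.2339 s.
Fraction remaining = e^(−Te/τ) = e^(−0.36/0.2339) = 0.2146.
Trapped volume = 473.36 × 0.2146 = 101.58 mL.

102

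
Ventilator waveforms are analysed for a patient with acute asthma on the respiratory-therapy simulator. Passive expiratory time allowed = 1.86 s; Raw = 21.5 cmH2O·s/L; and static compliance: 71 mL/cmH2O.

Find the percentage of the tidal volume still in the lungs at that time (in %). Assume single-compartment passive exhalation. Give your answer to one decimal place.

29.6

τ = R × C = 21.5 × 71 mL/cmH2O = 21.5 × 0.071 L/cmH2O = 1.527 s.
Passive exhalation: V(t)/V₀ = e^(−t/τ) = e^(−1.86/1.527) = 0.2958.
Fraction remaining = 0.2958 → 29.58%.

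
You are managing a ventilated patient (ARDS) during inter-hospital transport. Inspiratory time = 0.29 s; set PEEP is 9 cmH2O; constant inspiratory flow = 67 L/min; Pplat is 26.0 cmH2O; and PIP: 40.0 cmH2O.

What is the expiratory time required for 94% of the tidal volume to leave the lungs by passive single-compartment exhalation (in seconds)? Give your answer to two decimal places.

0.67

Flow: 67 L/min ÷ 60 = 1.1167 L/s.
Vt = flow × Ti = 1.1167 L/s × 0.29 s × 1000 mL/L = 323.84 mL.
R = (PIP − Pplat)/V̇ = (40.0 − 26.0) / 1.1167 = 14.0/1.1167 = 12.537 cmH2O·s/L.
C = Vt/(Pplat − PEEP) = 323.84 / (26.0 − 9) = 323.84/17.0 = 19.049 mL/cmH2O.
τ = R × C = 12.537 × 0.01905 L/cmH2O = 0.2388 s.
t = −τ·ln(1 − 0.94) = −0.2388·ln(0.06) = 0.6718 s.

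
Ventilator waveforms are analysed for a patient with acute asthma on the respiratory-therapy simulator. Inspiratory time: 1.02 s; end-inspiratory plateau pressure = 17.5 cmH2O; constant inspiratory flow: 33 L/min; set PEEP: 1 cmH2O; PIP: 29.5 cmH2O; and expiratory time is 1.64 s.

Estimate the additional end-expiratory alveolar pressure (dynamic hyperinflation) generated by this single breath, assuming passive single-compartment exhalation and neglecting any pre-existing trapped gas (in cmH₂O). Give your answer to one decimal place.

Flow: 33 L/min ÷ 60 = 0.55 L/s.
Vt = flow × Ti = 0.55 L/s × 1.02 s × 1000 mL/L = 561.0 mL.
R = (PIP − Pplat)/V̇ = (29.5 − 17.5) / 0.55 = 12.0/0.55 = 21.818 cmH2O·s/L.
C = Vt/(Pplat − PEEP) = 561.0 / (17.5 − 1) = 561.0/16.5 = 34.0 mL/cmH2O.
τ = R × C = 21.818 × 0.034 L/cmH2O = 0.7418 s.
Fraction remaining = e^(−Te/τ) = e^(−1.64/0.7418) = 0.1096; trapped volume = 561.0 × 0.1096 = 61.486 mL.
Additional alveolar pressure from trapping ≈ V_trapped / C = 61.486 / 34.0 = 1.808 cmH2O.

1.8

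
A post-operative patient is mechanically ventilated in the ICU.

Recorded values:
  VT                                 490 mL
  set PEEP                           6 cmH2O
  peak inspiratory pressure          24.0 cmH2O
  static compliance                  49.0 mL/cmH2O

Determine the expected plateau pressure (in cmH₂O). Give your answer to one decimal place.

Pplat = PEEP + Vt / Cstat = 6 + 490 / 49.0 = 6 + 10.0 = 16.0 cmH2O.

16.0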